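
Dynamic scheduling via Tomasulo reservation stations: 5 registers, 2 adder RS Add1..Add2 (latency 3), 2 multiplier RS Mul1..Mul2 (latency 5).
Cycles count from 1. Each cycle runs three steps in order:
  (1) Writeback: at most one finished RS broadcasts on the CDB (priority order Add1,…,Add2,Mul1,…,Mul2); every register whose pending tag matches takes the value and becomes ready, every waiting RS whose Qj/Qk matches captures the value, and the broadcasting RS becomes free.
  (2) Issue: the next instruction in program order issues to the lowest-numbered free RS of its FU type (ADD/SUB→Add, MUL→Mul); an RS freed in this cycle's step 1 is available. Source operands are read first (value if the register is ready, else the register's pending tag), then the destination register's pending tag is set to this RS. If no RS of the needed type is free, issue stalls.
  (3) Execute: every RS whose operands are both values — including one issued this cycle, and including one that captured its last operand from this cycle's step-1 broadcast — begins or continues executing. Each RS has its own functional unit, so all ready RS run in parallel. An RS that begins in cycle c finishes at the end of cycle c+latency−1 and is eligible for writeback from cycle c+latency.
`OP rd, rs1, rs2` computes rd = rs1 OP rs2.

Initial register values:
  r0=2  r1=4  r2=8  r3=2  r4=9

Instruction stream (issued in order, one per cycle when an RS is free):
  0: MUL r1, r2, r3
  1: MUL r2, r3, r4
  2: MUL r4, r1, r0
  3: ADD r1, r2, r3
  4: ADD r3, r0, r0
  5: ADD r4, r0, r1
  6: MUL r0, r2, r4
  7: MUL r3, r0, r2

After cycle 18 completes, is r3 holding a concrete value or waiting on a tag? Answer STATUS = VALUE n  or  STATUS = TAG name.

cycle 1: issue MUL r1<-Mul1 // r0:2,r1:Mul1,r2:8,r3:2,r4:9
cycle 2: issue MUL r2<-Mul2 // r0:2,r1:Mul1,r2:Mul2,r3:2,r4:9
cycle 3: stall // r0:2,r1:Mul1,r2:Mul2,r3:2,r4:9
cycle 4: stall // r0:2,r1:Mul1,r2:Mul2,r3:2,r4:9
cycle 5: stall // r0:2,r1:Mul1,r2:Mul2,r3:2,r4:9
cycle 6: CDB Mul1=16; issue MUL r4<-Mul1 // r0:2,r1:16,r2:Mul2,r3:2,r4:Mul1
cycle 7: CDB Mul2=18; issue ADD r1<-Add1 // r0:2,r1:Add1,r2:18,r3:2,r4:Mul1
cycle 8: issue ADD r3<-Add2 // r0:2,r1:Add1,r2:18,r3:Add2,r4:Mul1
cycle 9: stall // r0:2,r1:Add1,r2:18,r3:Add2,r4:Mul1
cycle 10: CDB Add1=20; issue ADD r4<-Add1 // r0:2,r1:20,r2:18,r3:Add2,r4:Add1
cycle 11: CDB Add2=4; issue MUL r0<-Mul2 // r0:Mul2,r1:20,r2:18,r3:4,r4:Add1
cycle 12: CDB Mul1=32; issue MUL r3<-Mul1 // r0:Mul2,r1:20,r2:18,r3:Mul1,r4:Add1
cycle 13: CDB Add1=22 // r0:Mul2,r1:20,r2:18,r3:Mul1,r4:22
cycle 14: - // r0:Mul2,r1:20,r2:18,r3:Mul1,r4:22
cycle 15: - // r0:Mul2,r1:20,r2:18,r3:Mul1,r4:22
cycle 16: - // r0:Mul2,r1:20,r2:18,r3:Mul1,r4:22
cycle 17: - // r0:Mul2,r1:20,r2:18,r3:Mul1,r4:22
cycle 18: CDB Mul2=396 // r0:396,r1:20,r2:18,r3:Mul1,r4:22

STATUS = TAG Mul1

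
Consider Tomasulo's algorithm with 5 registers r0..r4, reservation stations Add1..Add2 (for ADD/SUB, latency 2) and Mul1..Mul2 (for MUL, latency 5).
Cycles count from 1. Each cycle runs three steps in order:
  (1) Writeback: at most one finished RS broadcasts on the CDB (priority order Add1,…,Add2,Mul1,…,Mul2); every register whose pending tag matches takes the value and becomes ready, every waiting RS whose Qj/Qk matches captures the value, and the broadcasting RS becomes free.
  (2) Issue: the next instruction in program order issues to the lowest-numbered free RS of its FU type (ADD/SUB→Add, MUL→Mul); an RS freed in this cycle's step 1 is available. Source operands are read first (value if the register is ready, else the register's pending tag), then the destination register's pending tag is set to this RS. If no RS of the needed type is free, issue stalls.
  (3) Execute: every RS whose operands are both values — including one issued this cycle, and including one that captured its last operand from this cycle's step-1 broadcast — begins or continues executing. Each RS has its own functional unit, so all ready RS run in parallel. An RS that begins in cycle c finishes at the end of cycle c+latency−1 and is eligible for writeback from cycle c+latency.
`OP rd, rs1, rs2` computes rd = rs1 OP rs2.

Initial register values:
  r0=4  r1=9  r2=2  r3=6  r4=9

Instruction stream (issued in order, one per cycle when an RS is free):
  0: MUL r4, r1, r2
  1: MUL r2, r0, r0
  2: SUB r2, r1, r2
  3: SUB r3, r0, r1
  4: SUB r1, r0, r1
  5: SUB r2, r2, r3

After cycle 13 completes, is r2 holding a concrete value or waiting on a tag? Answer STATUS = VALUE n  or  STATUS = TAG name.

STATUS = VALUE -2

c1: issue MUL r4<-Mul1 | r0:4,r1:9,r2:2,r3:6,r4:Mul1
c2: issue MUL r2<-Mul2 | r0:4,r1:9,r2:Mul2,r3:6,r4:Mul1
c3: issue SUB r2<-Add1 | r0:4,r1:9,r2:Add1,r3:6,r4:Mul1
c4: issue SUB r3<-Add2 | r0:4,r1:9,r2:Add1,r3:Add2,r4:Mul1
c5: stall | r0:4,r1:9,r2:Add1,r3:Add2,r4:Mul1
c6: CDB Add2=-5; issue SUB r1<-Add2 | r0:4,r1:Add2,r2:Add1,r3:-5,r4:Mul1
c7: CDB Mul1=18; stall | r0:4,r1:Add2,r2:Add1,r3:-5,r4:18
c8: CDB Add2=-5; issue SUB r2<-Add2 | r0:4,r1:-5,r2:Add2,r3:-5,r4:18
c9: CDB Mul2=16 | r0:4,r1:-5,r2:Add2,r3:-5,r4:18
c10: - | r0:4,r1:-5,r2:Add2,r3:-5,r4:18
c11: CDB Add1=-7 | r0:4,r1:-5,r2:Add2,r3:-5,r4:18
c12: - | r0:4,r1:-5,r2:Add2,r3:-5,r4:18
c13: CDB Add2=-2 | r0:4,r1:-5,r2:-2,r3:-5,r4:18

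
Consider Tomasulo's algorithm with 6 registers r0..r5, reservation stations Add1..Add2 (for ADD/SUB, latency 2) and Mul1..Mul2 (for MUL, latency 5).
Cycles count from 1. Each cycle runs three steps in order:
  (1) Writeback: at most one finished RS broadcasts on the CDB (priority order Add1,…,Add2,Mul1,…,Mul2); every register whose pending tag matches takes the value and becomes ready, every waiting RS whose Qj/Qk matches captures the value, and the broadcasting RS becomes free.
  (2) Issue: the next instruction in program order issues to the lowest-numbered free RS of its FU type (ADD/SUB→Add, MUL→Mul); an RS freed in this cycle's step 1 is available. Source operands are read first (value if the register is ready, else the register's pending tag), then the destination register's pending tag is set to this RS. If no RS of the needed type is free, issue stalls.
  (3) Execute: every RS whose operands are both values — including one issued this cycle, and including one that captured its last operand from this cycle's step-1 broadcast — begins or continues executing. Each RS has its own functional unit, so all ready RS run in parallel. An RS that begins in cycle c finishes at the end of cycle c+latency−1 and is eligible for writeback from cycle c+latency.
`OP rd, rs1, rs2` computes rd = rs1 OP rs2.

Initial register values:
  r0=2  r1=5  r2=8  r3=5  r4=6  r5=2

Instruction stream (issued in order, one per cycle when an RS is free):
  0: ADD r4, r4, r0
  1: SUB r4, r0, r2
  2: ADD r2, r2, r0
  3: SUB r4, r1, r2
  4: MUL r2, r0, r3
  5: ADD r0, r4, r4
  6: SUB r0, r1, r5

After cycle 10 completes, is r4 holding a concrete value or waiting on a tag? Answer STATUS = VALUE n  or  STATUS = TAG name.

STATUS = VALUE -5

  c1: issue ADD r4<-Add1  regs: r0:2,r1:5,r2:8,r3:5,r4:Add1,r5:2
  c2: issue SUB r4<-Add2  regs: r0:2,r1:5,r2:8,r3:5,r4:Add2,r5:2
  c3: CDB Add1=8; issue ADD r2<-Add1  regs: r0:2,r1:5,r2:Add1,r3:5,r4:Add2,r5:2
  c4: CDB Add2=-6; issue SUB r4<-Add2  regs: r0:2,r1:5,r2:Add1,r3:5,r4:Add2,r5:2
  c5: CDB Add1=10; issue MUL r2<-Mul1  regs: r0:2,r1:5,r2:Mul1,r3:5,r4:Add2,r5:2
  c6: issue ADD r0<-Add1  regs: r0:Add1,r1:5,r2:Mul1,r3:5,r4:Add2,r5:2
  c7: CDB Add2=-5; issue SUB r0<-Add2  regs: r0:Add2,r1:5,r2:Mul1,r3:5,r4:-5,r5:2
  c8: -  regs: r0:Add2,r1:5,r2:Mul1,r3:5,r4:-5,r5:2
  c9: CDB Add1=-10  regs: r0:Add2,r1:5,r2:Mul1,r3:5,r4:-5,r5:2
  c10: CDB Add2=3  regs: r0:3,r1:5,r2:Mul1,r3:5,r4:-5,r5:2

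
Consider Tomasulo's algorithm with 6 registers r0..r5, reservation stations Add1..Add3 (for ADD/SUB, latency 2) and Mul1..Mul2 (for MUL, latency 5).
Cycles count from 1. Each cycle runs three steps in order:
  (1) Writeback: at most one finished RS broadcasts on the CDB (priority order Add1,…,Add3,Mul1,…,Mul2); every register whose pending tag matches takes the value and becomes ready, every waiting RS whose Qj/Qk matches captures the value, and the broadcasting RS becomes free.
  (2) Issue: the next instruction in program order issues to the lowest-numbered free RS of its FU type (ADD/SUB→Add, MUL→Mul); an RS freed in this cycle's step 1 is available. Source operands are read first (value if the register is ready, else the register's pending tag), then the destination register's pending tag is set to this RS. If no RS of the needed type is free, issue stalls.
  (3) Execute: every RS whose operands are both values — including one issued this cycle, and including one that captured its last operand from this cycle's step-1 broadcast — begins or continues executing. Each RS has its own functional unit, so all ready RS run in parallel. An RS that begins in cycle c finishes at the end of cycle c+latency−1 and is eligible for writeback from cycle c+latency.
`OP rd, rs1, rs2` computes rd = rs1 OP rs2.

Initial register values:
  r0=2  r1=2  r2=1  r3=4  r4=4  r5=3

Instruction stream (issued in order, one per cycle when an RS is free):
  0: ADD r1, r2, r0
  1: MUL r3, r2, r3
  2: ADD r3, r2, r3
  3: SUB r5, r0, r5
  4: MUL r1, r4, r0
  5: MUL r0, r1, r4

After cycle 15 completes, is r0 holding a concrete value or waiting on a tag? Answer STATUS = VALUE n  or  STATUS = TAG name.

c1: issue ADD r1<-Add1 | r0:2,r1:Add1,r2:1,r3:4,r4:4,r5:3
c2: issue MUL r3<-Mul1 | r0:2,r1:Add1,r2:1,r3:Mul1,r4:4,r5:3
c3: CDB Add1=3; issue ADD r3<-Add1 | r0:2,r1:3,r2:1,r3:Add1,r4:4,r5:3
c4: issue SUB r5<-Add2 | r0:2,r1:3,r2:1,r3:Add1,r4:4,r5:Add2
c5: issue MUL r1<-Mul2 | r0:2,r1:Mul2,r2:1,r3:Add1,r4:4,r5:Add2
c6: CDB Add2=-1; stall | r0:2,r1:Mul2,r2:1,r3:Add1,r4:4,r5:-1
c7: CDB Mul1=4; issue MUL r0<-Mul1 | r0:Mul1,r1:Mul2,r2:1,r3:Add1,r4:4,r5:-1
c8: - | r0:Mul1,r1:Mul2,r2:1,r3:Add1,r4:4,r5:-1
c9: CDB Add1=5 | r0:Mul1,r1:Mul2,r2:1,r3:5,r4:4,r5:-1
c10: CDB Mul2=8 | r0:Mul1,r1:8,r2:1,r3:5,r4:4,r5:-1
c11: - | r0:Mul1,r1:8,r2:1,r3:5,r4:4,r5:-1
c12: - | r0:Mul1,r1:8,r2:1,r3:5,r4:4,r5:-1
c13: - | r0:Mul1,r1:8,r2:1,r3:5,r4:4,r5:-1
c14: - | r0:Mul1,r1:8,r2:1,r3:5,r4:4,r5:-1
c15: CDB Mul1=32 | r0:32,r1:8,r2:1,r3:5,r4:4,r5:-1

STATUS = VALUE 32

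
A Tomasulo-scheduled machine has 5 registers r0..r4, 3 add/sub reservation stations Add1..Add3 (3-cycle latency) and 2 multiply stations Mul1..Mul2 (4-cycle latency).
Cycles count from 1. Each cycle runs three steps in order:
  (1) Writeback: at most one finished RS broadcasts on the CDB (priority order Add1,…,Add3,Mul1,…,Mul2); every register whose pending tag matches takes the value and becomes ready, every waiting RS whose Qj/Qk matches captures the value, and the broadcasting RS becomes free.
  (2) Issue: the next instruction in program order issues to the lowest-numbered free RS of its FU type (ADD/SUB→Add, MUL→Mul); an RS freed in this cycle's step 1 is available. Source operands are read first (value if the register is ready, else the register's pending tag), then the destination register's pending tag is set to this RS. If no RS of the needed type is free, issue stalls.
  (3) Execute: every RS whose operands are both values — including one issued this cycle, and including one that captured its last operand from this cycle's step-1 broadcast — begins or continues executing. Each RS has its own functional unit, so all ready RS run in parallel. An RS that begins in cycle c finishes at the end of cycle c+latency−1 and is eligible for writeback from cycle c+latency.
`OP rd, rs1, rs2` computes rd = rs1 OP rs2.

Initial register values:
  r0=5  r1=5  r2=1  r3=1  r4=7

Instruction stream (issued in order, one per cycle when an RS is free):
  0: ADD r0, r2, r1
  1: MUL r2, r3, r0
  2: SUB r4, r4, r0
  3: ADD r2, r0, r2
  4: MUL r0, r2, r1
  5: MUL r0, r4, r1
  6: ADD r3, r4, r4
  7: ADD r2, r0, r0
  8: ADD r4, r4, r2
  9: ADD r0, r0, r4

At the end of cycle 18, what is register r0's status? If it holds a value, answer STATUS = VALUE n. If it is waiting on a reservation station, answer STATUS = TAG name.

cycle 1: issue ADD r0<-Add1 // r0:Add1,r1:5,r2:1,r3:1,r4:7
cycle 2: issue MUL r2<-Mul1 // r0:Add1,r1:5,r2:Mul1,r3:1,r4:7
cycle 3: issue SUB r4<-Add2 // r0:Add1,r1:5,r2:Mul1,r3:1,r4:Add2
cycle 4: CDB Add1=6; issue ADD r2<-Add1 // r0:6,r1:5,r2:Add1,r3:1,r4:Add2
cycle 5: issue MUL r0<-Mul2 // r0:Mul2,r1:5,r2:Add1,r3:1,r4:Add2
cycle 6: stall // r0:Mul2,r1:5,r2:Add1,r3:1,r4:Add2
cycle 7: CDB Add2=1; stall // r0:Mul2,r1:5,r2:Add1,r3:1,r4:1
cycle 8: CDB Mul1=6; issue MUL r0<-Mul1 // r0:Mul1,r1:5,r2:Add1,r3:1,r4:1
cycle 9: issue ADD r3<-Add2 // r0:Mul1,r1:5,r2:Add1,r3:Add2,r4:1
cycle 10: issue ADD r2<-Add3 // r0:Mul1,r1:5,r2:Add3,r3:Add2,r4:1
cycle 11: CDB Add1=12; issue ADD r4<-Add1 // r0:Mul1,r1:5,r2:Add3,r3:Add2,r4:Add1
cycle 12: CDB Add2=2; issue ADD r0<-Add2 // r0:Add2,r1:5,r2:Add3,r3:2,r4:Add1
cycle 13: CDB Mul1=5 // r0:Add2,r1:5,r2:Add3,r3:2,r4:Add1
cycle 14: - // r0:Add2,r1:5,r2:Add3,r3:2,r4:Add1
cycle 15: CDB Mul2=60 // r0:Add2,r1:5,r2:Add3,r3:2,r4:Add1
cycle 16: CDB Add3=10 // r0:Add2,r1:5,r2:10,r3:2,r4:Add1
cycle 17: - // r0:Add2,r1:5,r2:10,r3:2,r4:Add1
cycle 18: - // r0:Add2,r1:5,r2:10,r3:2,r4:Add1

STATUS = TAG Add2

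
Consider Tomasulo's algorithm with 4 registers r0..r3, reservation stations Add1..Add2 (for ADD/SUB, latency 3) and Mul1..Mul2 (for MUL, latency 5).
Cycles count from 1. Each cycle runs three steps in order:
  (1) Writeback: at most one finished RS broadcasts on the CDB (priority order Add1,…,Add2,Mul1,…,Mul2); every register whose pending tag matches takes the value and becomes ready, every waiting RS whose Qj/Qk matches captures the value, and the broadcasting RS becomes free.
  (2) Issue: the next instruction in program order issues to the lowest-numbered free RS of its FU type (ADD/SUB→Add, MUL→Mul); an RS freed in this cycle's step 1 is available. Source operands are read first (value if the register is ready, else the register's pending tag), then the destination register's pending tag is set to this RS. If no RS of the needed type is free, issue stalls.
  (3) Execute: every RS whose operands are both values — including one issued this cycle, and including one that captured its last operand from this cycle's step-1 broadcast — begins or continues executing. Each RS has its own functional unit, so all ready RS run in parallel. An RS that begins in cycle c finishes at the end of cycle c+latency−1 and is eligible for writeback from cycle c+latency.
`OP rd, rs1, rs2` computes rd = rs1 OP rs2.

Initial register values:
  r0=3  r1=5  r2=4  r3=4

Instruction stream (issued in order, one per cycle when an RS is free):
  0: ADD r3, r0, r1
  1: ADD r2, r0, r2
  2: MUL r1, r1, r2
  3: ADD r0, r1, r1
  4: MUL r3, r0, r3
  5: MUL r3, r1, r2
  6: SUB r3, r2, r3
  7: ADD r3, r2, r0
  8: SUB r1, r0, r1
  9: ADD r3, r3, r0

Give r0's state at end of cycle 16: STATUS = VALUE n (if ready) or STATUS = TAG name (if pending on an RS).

STATUS = VALUE 70

  c1: issue ADD r3<-Add1  regs: r0:3,r1:5,r2:4,r3:Add1
  c2: issue ADD r2<-Add2  regs: r0:3,r1:5,r2:Add2,r3:Add1
  c3: issue MUL r1<-Mul1  regs: r0:3,r1:Mul1,r2:Add2,r3:Add1
  c4: CDB Add1=8; issue ADD r0<-Add1  regs: r0:Add1,r1:Mul1,r2:Add2,r3:8
  c5: CDB Add2=7; issue MUL r3<-Mul2  regs: r0:Add1,r1:Mul1,r2:7,r3:Mul2
  c6: stall  regs: r0:Add1,r1:Mul1,r2:7,r3:Mul2
  c7: stall  regs: r0:Add1,r1:Mul1,r2:7,r3:Mul2
  c8: stall  regs: r0:Add1,r1:Mul1,r2:7,r3:Mul2
  c9: stall  regs: r0:Add1,r1:Mul1,r2:7,r3:Mul2
  c10: CDB Mul1=35; issue MUL r3<-Mul1  regs: r0:Add1,r1:35,r2:7,r3:Mul1
  c11: issue SUB r3<-Add2  regs: r0:Add1,r1:35,r2:7,r3:Add2
  c12: stall  regs: r0:Add1,r1:35,r2:7,r3:Add2
  c13: CDB Add1=70; issue ADD r3<-Add1  regs: r0:70,r1:35,r2:7,r3:Add1
  c14: stall  regs: r0:70,r1:35,r2:7,r3:Add1
  c15: CDB Mul1=245; stall  regs: r0:70,r1:35,r2:7,r3:Add1
  c16: CDB Add1=77; issue SUB r1<-Add1  regs: r0:70,r1:Add1,r2:7,r3:77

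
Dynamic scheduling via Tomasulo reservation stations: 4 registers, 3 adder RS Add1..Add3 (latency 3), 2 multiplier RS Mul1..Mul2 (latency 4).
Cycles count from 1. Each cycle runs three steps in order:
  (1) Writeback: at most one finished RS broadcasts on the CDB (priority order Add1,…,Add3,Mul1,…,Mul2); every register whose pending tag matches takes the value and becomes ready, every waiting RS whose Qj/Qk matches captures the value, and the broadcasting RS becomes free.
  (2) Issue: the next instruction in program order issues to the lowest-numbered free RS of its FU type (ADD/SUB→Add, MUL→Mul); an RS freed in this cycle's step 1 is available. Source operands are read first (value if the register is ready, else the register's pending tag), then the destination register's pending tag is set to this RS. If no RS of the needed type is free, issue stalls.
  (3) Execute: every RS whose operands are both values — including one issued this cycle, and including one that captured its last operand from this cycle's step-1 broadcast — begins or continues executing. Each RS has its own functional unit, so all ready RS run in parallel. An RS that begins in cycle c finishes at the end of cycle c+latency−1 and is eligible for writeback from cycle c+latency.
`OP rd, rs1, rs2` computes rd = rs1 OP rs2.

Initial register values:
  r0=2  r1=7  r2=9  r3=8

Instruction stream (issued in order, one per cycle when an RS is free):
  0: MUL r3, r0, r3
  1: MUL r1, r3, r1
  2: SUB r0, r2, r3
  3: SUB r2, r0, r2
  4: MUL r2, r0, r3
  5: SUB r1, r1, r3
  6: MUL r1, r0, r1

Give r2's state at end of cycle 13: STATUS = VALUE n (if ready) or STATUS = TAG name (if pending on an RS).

STATUS = VALUE -112

  c1: issue MUL r3<-Mul1  regs: r0:2,r1:7,r2:9,r3:Mul1
  c2: issue MUL r1<-Mul2  regs: r0:2,r1:Mul2,r2:9,r3:Mul1
  c3: issue SUB r0<-Add1  regs: r0:Add1,r1:Mul2,r2:9,r3:Mul1
  c4: issue SUB r2<-Add2  regs: r0:Add1,r1:Mul2,r2:Add2,r3:Mul1
  c5: CDB Mul1=16; issue MUL r2<-Mul1  regs: r0:Add1,r1:Mul2,r2:Mul1,r3:16
  c6: issue SUB r1<-Add3  regs: r0:Add1,r1:Add3,r2:Mul1,r3:16
  c7: stall  regs: r0:Add1,r1:Add3,r2:Mul1,r3:16
  c8: CDB Add1=-7; stall  regs: r0:-7,r1:Add3,r2:Mul1,r3:16
  c9: CDB Mul2=112; issue MUL r1<-Mul2  regs: r0:-7,r1:Mul2,r2:Mul1,r3:16
  c10: -  regs: r0:-7,r1:Mul2,r2:Mul1,r3:16
  c11: CDB Add2=-16  regs: r0:-7,r1:Mul2,r2:Mul1,r3:16
  c12: CDB Add3=96  regs: r0:-7,r1:Mul2,r2:Mul1,r3:16
  c13: CDB Mul1=-112  regs: r0:-7,r1:Mul2,r2:-112,r3:16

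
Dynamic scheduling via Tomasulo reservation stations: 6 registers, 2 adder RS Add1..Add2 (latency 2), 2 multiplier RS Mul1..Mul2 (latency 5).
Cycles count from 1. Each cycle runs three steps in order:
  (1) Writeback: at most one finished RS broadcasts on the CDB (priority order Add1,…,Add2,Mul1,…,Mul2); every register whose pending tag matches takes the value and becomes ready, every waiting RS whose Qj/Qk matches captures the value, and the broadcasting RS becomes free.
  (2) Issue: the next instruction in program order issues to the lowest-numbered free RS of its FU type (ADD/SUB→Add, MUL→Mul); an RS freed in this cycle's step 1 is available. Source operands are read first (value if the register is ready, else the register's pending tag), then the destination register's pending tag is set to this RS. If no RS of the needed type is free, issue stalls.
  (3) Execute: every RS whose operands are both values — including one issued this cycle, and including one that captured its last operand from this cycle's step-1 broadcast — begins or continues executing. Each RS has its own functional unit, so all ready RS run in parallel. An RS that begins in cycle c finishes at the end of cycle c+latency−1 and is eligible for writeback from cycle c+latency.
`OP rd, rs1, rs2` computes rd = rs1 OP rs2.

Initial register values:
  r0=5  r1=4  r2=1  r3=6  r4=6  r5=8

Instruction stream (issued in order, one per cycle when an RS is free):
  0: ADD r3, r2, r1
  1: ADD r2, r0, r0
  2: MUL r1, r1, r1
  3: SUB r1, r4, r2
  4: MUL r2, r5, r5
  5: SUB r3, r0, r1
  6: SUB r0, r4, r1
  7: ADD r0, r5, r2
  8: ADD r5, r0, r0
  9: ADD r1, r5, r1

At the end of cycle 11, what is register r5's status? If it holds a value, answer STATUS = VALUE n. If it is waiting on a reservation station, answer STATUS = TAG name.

STATUS = TAG Add2

cycle 1: issue ADD r3<-Add1 // r0:5,r1:4,r2:1,r3:Add1,r4:6,r5:8
cycle 2: issue ADD r2<-Add2 // r0:5,r1:4,r2:Add2,r3:Add1,r4:6,r5:8
cycle 3: CDB Add1=5; issue MUL r1<-Mul1 // r0:5,r1:Mul1,r2:Add2,r3:5,r4:6,r5:8
cycle 4: CDB Add2=10; issue SUB r1<-Add1 // r0:5,r1:Add1,r2:10,r3:5,r4:6,r5:8
cycle 5: issue MUL r2<-Mul2 // r0:5,r1:Add1,r2:Mul2,r3:5,r4:6,r5:8
cycle 6: CDB Add1=-4; issue SUB r3<-Add1 // r0:5,r1:-4,r2:Mul2,r3:Add1,r4:6,r5:8
cycle 7: issue SUB r0<-Add2 // r0:Add2,r1:-4,r2:Mul2,r3:Add1,r4:6,r5:8
cycle 8: CDB Add1=9; issue ADD r0<-Add1 // r0:Add1,r1:-4,r2:Mul2,r3:9,r4:6,r5:8
cycle 9: CDB Add2=10; issue ADD r5<-Add2 // r0:Add1,r1:-4,r2:Mul2,r3:9,r4:6,r5:Add2
cycle 10: CDB Mul1=16; stall // r0:Add1,r1:-4,r2:Mul2,r3:9,r4:6,r5:Add2
cycle 11: CDB Mul2=64; stall // r0:Add1,r1:-4,r2:64,r3:9,r4:6,r5:Add2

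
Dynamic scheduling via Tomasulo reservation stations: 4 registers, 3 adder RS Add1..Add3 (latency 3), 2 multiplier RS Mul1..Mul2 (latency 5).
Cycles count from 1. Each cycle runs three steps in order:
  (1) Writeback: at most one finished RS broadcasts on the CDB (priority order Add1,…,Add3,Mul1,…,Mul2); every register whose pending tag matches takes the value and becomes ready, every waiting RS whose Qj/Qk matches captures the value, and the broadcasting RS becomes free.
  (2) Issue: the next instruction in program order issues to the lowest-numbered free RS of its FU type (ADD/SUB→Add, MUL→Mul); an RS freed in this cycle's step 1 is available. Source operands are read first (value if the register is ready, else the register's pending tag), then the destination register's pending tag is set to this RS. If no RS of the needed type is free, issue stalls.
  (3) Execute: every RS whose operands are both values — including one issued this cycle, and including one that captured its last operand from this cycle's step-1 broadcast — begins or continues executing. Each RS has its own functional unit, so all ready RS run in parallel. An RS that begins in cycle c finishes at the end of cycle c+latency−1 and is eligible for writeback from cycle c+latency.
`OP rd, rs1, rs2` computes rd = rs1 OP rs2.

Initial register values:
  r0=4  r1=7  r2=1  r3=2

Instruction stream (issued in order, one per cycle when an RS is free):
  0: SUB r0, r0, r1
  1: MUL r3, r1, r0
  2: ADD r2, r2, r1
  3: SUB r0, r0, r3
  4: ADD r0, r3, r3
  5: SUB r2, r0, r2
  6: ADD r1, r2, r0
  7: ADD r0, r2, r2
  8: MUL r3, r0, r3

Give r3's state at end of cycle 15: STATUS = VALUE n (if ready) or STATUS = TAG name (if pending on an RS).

cycle 1: issue SUB r0<-Add1 // r0:Add1,r1:7,r2:1,r3:2
cycle 2: issue MUL r3<-Mul1 // r0:Add1,r1:7,r2:1,r3:Mul1
cycle 3: issue ADD r2<-Add2 // r0:Add1,r1:7,r2:Add2,r3:Mul1
cycle 4: CDB Add1=-3; issue SUB r0<-Add1 // r0:Add1,r1:7,r2:Add2,r3:Mul1
cycle 5: issue ADD r0<-Add3 // r0:Add3,r1:7,r2:Add2,r3:Mul1
cycle 6: CDB Add2=8; issue SUB r2<-Add2 // r0:Add3,r1:7,r2:Add2,r3:Mul1
cycle 7: stall // r0:Add3,r1:7,r2:Add2,r3:Mul1
cycle 8: stall // r0:Add3,r1:7,r2:Add2,r3:Mul1
cycle 9: CDB Mul1=-21; stall // r0:Add3,r1:7,r2:Add2,r3:-21
cycle 10: stall // r0:Add3,r1:7,r2:Add2,r3:-21
cycle 11: stall // r0:Add3,r1:7,r2:Add2,r3:-21
cycle 12: CDB Add1=18; issue ADD r1<-Add1 // r0:Add3,r1:Add1,r2:Add2,r3:-21
cycle 13: CDB Add3=-42; issue ADD r0<-Add3 // r0:Add3,r1:Add1,r2:Add2,r3:-21
cycle 14: issue MUL r3<-Mul1 // r0:Add3,r1:Add1,r2:Add2,r3:Mul1
cycle 15: - // r0:Add3,r1:Add1,r2:Add2,r3:Mul1

STATUS = TAG Mul1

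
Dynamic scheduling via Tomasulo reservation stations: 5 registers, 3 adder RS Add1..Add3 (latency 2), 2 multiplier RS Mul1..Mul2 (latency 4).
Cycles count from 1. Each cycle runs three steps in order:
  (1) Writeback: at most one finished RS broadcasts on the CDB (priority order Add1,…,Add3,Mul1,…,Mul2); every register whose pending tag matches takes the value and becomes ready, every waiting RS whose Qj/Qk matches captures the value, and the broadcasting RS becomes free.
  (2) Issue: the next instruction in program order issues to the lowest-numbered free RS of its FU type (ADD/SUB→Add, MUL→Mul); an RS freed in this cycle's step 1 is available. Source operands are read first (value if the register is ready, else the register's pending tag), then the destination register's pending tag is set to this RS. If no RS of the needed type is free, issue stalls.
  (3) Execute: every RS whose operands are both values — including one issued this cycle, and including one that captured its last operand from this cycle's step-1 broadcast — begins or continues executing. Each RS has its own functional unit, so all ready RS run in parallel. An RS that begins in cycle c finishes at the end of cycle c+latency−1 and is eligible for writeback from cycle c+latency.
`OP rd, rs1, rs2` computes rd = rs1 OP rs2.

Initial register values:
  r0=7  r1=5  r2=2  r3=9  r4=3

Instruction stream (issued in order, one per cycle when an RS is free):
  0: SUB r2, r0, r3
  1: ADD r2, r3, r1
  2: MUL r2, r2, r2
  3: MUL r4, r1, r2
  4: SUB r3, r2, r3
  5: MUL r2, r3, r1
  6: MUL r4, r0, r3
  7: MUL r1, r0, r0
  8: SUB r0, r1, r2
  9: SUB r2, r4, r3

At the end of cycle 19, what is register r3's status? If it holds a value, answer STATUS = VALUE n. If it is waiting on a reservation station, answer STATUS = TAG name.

cycle 1: issue SUB r2<-Add1 // r0:7,r1:5,r2:Add1,r3:9,r4:3
cycle 2: issue ADD r2<-Add2 // r0:7,r1:5,r2:Add2,r3:9,r4:3
cycle 3: CDB Add1=-2; issue MUL r2<-Mul1 // r0:7,r1:5,r2:Mul1,r3:9,r4:3
cycle 4: CDB Add2=14; issue MUL r4<-Mul2 // r0:7,r1:5,r2:Mul1,r3:9,r4:Mul2
cycle 5: issue SUB r3<-Add1 // r0:7,r1:5,r2:Mul1,r3:Add1,r4:Mul2
cycle 6: stall // r0:7,r1:5,r2:Mul1,r3:Add1,r4:Mul2
cycle 7: stall // r0:7,r1:5,r2:Mul1,r3:Add1,r4:Mul2
cycle 8: CDB Mul1=196; issue MUL r2<-Mul1 // r0:7,r1:5,r2:Mul1,r3:Add1,r4:Mul2
cycle 9: stall // r0:7,r1:5,r2:Mul1,r3:Add1,r4:Mul2
cycle 10: CDB Add1=187; stall // r0:7,r1:5,r2:Mul1,r3:187,r4:Mul2
cycle 11: stall // r0:7,r1:5,r2:Mul1,r3:187,r4:Mul2
cycle 12: CDB Mul2=980; issue MUL r4<-Mul2 // r0:7,r1:5,r2:Mul1,r3:187,r4:Mul2
cycle 13: stall // r0:7,r1:5,r2:Mul1,r3:187,r4:Mul2
cycle 14: CDB Mul1=935; issue MUL r1<-Mul1 // r0:7,r1:Mul1,r2:935,r3:187,r4:Mul2
cycle 15: issue SUB r0<-Add1 // r0:Add1,r1:Mul1,r2:935,r3:187,r4:Mul2
cycle 16: CDB Mul2=1309; issue SUB r2<-Add2 // r0:Add1,r1:Mul1,r2:Add2,r3:187,r4:1309
cycle 17: - // r0:Add1,r1:Mul1,r2:Add2,r3:187,r4:1309
cycle 18: CDB Add2=1122 // r0:Add1,r1:Mul1,r2:1122,r3:187,r4:1309
cycle 19: CDB Mul1=49 // r0:Add1,r1:49,r2:1122,r3:187,r4:1309

STATUS = VALUE 187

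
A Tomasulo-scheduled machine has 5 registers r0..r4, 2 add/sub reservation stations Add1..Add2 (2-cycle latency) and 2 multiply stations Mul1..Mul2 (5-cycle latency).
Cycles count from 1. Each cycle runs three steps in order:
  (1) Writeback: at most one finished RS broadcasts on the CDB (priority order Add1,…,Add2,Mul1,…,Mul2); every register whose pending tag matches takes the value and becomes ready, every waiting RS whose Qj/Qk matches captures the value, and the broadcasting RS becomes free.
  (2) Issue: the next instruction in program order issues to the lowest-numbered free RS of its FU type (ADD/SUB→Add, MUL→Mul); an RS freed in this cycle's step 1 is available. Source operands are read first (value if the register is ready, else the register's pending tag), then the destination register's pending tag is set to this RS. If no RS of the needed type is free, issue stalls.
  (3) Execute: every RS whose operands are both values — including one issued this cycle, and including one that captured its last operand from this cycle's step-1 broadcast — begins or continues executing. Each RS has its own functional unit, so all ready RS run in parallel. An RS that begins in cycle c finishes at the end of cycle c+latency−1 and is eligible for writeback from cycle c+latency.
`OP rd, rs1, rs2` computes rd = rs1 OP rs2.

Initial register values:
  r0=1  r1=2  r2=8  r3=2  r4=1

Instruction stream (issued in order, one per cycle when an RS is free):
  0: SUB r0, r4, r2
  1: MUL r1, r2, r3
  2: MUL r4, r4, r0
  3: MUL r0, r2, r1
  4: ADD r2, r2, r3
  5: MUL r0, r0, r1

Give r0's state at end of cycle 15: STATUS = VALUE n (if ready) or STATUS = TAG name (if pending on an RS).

STATUS = TAG Mul2

c1: issue SUB r0<-Add1 | r0:Add1,r1:2,r2:8,r3:2,r4:1
c2: issue MUL r1<-Mul1 | r0:Add1,r1:Mul1,r2:8,r3:2,r4:1
c3: CDB Add1=-7; issue MUL r4<-Mul2 | r0:-7,r1:Mul1,r2:8,r3:2,r4:Mul2
c4: stall | r0:-7,r1:Mul1,r2:8,r3:2,r4:Mul2
c5: stall | r0:-7,r1:Mul1,r2:8,r3:2,r4:Mul2
c6: stall | r0:-7,r1:Mul1,r2:8,r3:2,r4:Mul2
c7: CDB Mul1=16; issue MUL r0<-Mul1 | r0:Mul1,r1:16,r2:8,r3:2,r4:Mul2
c8: CDB Mul2=-7; issue ADD r2<-Add1 | r0:Mul1,r1:16,r2:Add1,r3:2,r4:-7
c9: issue MUL r0<-Mul2 | r0:Mul2,r1:16,r2:Add1,r3:2,r4:-7
c10: CDB Add1=10 | r0:Mul2,r1:16,r2:10,r3:2,r4:-7
c11: - | r0:Mul2,r1:16,r2:10,r3:2,r4:-7
c12: CDB Mul1=128 | r0:Mul2,r1:16,r2:10,r3:2,r4:-7
c13: - | r0:Mul2,r1:16,r2:10,r3:2,r4:-7
c14: - | r0:Mul2,r1:16,r2:10,r3:2,r4:-7
c15: - | r0:Mul2,r1:16,r2:10,r3:2,r4:-7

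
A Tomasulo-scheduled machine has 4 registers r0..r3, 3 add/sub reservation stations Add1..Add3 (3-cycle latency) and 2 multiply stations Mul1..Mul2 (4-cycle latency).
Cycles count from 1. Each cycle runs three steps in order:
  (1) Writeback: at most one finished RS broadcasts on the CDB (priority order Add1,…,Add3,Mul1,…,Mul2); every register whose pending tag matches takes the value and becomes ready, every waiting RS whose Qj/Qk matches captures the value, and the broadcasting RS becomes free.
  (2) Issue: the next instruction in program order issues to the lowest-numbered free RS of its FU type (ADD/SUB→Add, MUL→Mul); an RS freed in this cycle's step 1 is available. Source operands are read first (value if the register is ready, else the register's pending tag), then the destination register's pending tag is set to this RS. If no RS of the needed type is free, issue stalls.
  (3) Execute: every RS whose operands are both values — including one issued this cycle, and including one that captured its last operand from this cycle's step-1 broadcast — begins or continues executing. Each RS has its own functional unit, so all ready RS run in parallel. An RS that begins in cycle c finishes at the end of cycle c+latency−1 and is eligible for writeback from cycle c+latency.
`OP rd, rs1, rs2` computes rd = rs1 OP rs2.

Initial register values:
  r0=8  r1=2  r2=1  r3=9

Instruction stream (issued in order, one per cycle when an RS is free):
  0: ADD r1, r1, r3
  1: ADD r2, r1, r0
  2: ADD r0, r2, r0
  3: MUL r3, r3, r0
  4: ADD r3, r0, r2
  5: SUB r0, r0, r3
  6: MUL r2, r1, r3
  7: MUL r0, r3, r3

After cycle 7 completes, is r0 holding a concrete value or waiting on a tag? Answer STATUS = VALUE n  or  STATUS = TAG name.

STATUS = TAG Add2

  c1: issue ADD r1<-Add1  regs: r0:8,r1:Add1,r2:1,r3:9
  c2: issue ADD r2<-Add2  regs: r0:8,r1:Add1,r2:Add2,r3:9
  c3: issue ADD r0<-Add3  regs: r0:Add3,r1:Add1,r2:Add2,r3:9
  c4: CDB Add1=11; issue MUL r3<-Mul1  regs: r0:Add3,r1:11,r2:Add2,r3:Mul1
  c5: issue ADD r3<-Add1  regs: r0:Add3,r1:11,r2:Add2,r3:Add1
  c6: stall  regs: r0:Add3,r1:11,r2:Add2,r3:Add1
  c7: CDB Add2=19; issue SUB r0<-Add2  regs: r0:Add2,r1:11,r2:19,r3:Add1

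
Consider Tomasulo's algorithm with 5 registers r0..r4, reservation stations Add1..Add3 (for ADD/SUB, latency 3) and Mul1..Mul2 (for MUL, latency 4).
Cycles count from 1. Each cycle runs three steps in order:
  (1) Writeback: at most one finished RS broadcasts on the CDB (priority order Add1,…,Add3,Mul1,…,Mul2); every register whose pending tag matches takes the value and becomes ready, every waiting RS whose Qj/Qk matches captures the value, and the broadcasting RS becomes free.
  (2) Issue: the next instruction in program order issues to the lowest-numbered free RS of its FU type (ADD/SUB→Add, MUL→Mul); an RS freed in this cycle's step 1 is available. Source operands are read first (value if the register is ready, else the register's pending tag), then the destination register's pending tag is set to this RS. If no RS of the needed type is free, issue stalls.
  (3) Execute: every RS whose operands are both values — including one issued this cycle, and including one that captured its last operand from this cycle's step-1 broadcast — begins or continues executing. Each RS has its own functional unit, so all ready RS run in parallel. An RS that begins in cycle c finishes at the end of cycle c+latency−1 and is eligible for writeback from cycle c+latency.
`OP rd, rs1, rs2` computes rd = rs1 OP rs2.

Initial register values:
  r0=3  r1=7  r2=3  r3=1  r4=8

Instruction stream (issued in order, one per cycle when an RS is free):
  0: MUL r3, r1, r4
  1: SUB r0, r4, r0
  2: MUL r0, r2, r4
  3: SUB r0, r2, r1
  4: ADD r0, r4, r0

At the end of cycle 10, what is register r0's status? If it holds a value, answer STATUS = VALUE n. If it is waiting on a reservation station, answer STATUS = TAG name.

c1: issue MUL r3<-Mul1 | r0:3,r1:7,r2:3,r3:Mul1,r4:8
c2: issue SUB r0<-Add1 | r0:Add1,r1:7,r2:3,r3:Mul1,r4:8
c3: issue MUL r0<-Mul2 | r0:Mul2,r1:7,r2:3,r3:Mul1,r4:8
c4: issue SUB r0<-Add2 | r0:Add2,r1:7,r2:3,r3:Mul1,r4:8
c5: CDB Add1=5; issue ADD r0<-Add1 | r0:Add1,r1:7,r2:3,r3:Mul1,r4:8
c6: CDB Mul1=56 | r0:Add1,r1:7,r2:3,r3:56,r4:8
c7: CDB Add2=-4 | r0:Add1,r1:7,r2:3,r3:56,r4:8
c8: CDB Mul2=24 | r0:Add1,r1:7,r2:3,r3:56,r4:8
c9: - | r0:Add1,r1:7,r2:3,r3:56,r4:8
c10: CDB Add1=4 | r0:4,r1:7,r2:3,r3:56,r4:8

STATUS = VALUE 4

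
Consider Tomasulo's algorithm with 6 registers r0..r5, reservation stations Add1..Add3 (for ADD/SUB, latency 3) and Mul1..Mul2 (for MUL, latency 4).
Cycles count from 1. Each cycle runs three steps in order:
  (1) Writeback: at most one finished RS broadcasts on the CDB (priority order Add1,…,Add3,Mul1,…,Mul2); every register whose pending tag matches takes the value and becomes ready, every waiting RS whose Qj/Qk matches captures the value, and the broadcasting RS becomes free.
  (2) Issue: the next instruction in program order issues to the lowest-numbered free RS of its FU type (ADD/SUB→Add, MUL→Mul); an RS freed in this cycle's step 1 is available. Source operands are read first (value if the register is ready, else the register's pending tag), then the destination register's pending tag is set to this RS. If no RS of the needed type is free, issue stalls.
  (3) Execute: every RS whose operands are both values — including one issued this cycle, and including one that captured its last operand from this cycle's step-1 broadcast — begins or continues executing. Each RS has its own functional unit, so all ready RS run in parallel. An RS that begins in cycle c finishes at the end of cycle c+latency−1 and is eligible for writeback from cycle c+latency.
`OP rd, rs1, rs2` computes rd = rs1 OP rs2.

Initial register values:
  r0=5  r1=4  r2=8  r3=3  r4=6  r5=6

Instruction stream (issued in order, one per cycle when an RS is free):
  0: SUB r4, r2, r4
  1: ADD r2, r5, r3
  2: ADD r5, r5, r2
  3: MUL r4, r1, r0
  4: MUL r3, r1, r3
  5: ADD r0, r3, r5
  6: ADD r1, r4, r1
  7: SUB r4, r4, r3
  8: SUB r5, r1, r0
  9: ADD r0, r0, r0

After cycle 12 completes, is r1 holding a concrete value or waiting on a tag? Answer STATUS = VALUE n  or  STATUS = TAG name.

STATUS = VALUE 24

cycle 1: issue SUB r4<-Add1 // r0:5,r1:4,r2:8,r3:3,r4:Add1,r5:6
cycle 2: issue ADD r2<-Add2 // r0:5,r1:4,r2:Add2,r3:3,r4:Add1,r5:6
cycle 3: issue ADD r5<-Add3 // r0:5,r1:4,r2:Add2,r3:3,r4:Add1,r5:Add3
cycle 4: CDB Add1=2; issue MUL r4<-Mul1 // r0:5,r1:4,r2:Add2,r3:3,r4:Mul1,r5:Add3
cycle 5: CDB Add2=9; issue MUL r3<-Mul2 // r0:5,r1:4,r2:9,r3:Mul2,r4:Mul1,r5:Add3
cycle 6: issue ADD r0<-Add1 // r0:Add1,r1:4,r2:9,r3:Mul2,r4:Mul1,r5:Add3
cycle 7: issue ADD r1<-Add2 // r0:Add1,r1:Add2,r2:9,r3:Mul2,r4:Mul1,r5:Add3
cycle 8: CDB Add3=15; issue SUB r4<-Add3 // r0:Add1,r1:Add2,r2:9,r3:Mul2,r4:Add3,r5:15
cycle 9: CDB Mul1=20; stall // r0:Add1,r1:Add2,r2:9,r3:Mul2,r4:Add3,r5:15
cycle 10: CDB Mul2=12; stall // r0:Add1,r1:Add2,r2:9,r3:12,r4:Add3,r5:15
cycle 11: stall // r0:Add1,r1:Add2,r2:9,r3:12,r4:Add3,r5:15
cycle 12: CDB Add2=24; issue SUB r5<-Add2 // r0:Add1,r1:24,r2:9,r3:12,r4:Add3,r5:Add2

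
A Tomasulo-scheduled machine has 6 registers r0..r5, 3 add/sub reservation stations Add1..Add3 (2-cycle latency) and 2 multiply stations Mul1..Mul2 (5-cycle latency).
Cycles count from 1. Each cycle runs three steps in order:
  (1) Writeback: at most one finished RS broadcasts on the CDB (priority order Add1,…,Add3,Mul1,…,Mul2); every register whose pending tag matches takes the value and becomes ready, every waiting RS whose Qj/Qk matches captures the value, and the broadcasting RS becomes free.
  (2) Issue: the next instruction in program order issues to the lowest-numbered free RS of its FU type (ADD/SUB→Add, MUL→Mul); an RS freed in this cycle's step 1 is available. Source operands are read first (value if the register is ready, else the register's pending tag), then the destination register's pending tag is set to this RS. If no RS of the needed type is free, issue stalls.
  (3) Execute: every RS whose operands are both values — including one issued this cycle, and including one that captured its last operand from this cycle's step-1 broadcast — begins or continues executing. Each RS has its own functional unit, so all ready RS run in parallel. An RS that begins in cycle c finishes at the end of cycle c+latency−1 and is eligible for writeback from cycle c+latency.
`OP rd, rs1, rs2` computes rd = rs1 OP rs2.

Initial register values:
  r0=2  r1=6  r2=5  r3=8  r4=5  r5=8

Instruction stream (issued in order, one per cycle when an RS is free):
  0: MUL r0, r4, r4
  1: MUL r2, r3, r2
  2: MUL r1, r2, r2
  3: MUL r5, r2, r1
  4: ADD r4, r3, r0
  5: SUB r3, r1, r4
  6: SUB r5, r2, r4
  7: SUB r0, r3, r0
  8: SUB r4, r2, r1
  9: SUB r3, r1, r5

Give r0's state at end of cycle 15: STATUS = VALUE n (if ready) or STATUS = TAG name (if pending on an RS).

STATUS = TAG Add3

cycle 1: issue MUL r0<-Mul1 // r0:Mul1,r1:6,r2:5,r3:8,r4:5,r5:8
cycle 2: issue MUL r2<-Mul2 // r0:Mul1,r1:6,r2:Mul2,r3:8,r4:5,r5:8
cycle 3: stall // r0:Mul1,r1:6,r2:Mul2,r3:8,r4:5,r5:8
cycle 4: stall // r0:Mul1,r1:6,r2:Mul2,r3:8,r4:5,r5:8
cycle 5: stall // r0:Mul1,r1:6,r2:Mul2,r3:8,r4:5,r5:8
cycle 6: CDB Mul1=25; issue MUL r1<-Mul1 // r0:25,r1:Mul1,r2:Mul2,r3:8,r4:5,r5:8
cycle 7: CDB Mul2=40; issue MUL r5<-Mul2 // r0:25,r1:Mul1,r2:40,r3:8,r4:5,r5:Mul2
cycle 8: issue ADD r4<-Add1 // r0:25,r1:Mul1,r2:40,r3:8,r4:Add1,r5:Mul2
cycle 9: issue SUB r3<-Add2 // r0:25,r1:Mul1,r2:40,r3:Add2,r4:Add1,r5:Mul2
cycle 10: CDB Add1=33; issue SUB r5<-Add1 // r0:25,r1:Mul1,r2:40,r3:Add2,r4:33,r5:Add1
cycle 11: issue SUB r0<-Add3 // r0:Add3,r1:Mul1,r2:40,r3:Add2,r4:33,r5:Add1
cycle 12: CDB Add1=7; issue SUB r4<-Add1 // r0:Add3,r1:Mul1,r2:40,r3:Add2,r4:Add1,r5:7
cycle 13: CDB Mul1=1600; stall // r0:Add3,r1:1600,r2:40,r3:Add2,r4:Add1,r5:7
cycle 14: stall // r0:Add3,r1:1600,r2:40,r3:Add2,r4:Add1,r5:7
cycle 15: CDB Add1=-1560; issue SUB r3<-Add1 // r0:Add3,r1:1600,r2:40,r3:Add1,r4:-1560,r5:7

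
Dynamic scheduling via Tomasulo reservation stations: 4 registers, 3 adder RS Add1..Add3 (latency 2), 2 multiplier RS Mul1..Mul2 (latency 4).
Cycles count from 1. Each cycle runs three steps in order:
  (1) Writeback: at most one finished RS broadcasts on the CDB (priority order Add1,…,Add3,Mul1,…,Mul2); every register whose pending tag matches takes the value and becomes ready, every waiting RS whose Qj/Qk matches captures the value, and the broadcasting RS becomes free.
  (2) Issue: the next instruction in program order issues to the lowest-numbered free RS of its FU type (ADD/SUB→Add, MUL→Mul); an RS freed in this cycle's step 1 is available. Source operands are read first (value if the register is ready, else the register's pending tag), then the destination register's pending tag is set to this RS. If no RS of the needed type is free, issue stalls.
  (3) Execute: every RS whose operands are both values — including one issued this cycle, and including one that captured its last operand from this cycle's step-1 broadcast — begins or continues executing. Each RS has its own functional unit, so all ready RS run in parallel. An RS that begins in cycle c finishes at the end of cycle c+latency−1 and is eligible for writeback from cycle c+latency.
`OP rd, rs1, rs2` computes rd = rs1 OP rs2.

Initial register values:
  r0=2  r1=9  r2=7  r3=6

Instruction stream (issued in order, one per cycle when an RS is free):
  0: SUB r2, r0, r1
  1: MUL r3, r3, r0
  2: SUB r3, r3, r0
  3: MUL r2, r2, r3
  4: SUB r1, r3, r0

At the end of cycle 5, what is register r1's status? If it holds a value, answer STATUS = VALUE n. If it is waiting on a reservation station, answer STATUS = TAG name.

STATUS = TAG Add2

cycle 1: issue SUB r2<-Add1 // r0:2,r1:9,r2:Add1,r3:6
cycle 2: issue MUL r3<-Mul1 // r0:2,r1:9,r2:Add1,r3:Mul1
cycle 3: CDB Add1=-7; issue SUB r3<-Add1 // r0:2,r1:9,r2:-7,r3:Add1
cycle 4: issue MUL r2<-Mul2 // r0:2,r1:9,r2:Mul2,r3:Add1
cycle 5: issue SUB r1<-Add2 // r0:2,r1:Add2,r2:Mul2,r3:Add1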